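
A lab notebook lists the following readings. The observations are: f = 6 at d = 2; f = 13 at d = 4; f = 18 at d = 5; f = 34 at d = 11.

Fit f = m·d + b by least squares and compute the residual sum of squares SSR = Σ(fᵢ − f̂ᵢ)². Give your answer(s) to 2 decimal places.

With design matrix A, AᵀA = [[166, 22]; [22, 4]] and Aᵀf = [528, 71]ᵀ.
Determinant 166·4 − 22² = 180.
m = (528·4 − 22·71)/180 = 55/18; b = (166·71 − 22·528)/180 = 17/18.
Residuals: -19/18, -1/6, 16/9, -5/9; SSR = 83/18.

SSR = 4.61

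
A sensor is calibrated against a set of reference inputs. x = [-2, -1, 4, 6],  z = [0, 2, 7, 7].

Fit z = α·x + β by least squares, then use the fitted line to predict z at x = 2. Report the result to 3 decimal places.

Compute the Gram sums: Σx·x = 57, Σx = 7, Σ1 = 4.
For Aᵀz: Σx·z = 68, Σz = 16.
Eliminating β: 4·(row 1) − 7·(row 2) gives 179·α = 4·68 − 7·16 = 160, so α = 160/179.
Then β = (16 − 7·(160/179))/4 = 436/179.
At x = 2: ẑ = (160/179)·(2) + (436/179)·(1) = 756/179.

ẑ = 4.223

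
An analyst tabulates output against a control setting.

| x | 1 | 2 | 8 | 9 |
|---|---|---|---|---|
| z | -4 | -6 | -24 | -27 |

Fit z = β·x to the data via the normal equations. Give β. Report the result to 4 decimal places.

β = -3.0067

The normal equations are: 150·β = -451.
Hence β = -451 / 150 ≈ -3.00667.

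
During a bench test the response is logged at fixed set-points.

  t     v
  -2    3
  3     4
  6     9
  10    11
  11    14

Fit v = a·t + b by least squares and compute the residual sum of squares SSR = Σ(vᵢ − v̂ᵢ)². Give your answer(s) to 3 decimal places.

Compute the Gram sums: Σt·t = 270, Σt = 28, Σ1 = 5.
For Mᵀv: Σt·v = 324, Σv = 41.
Normal equations: [[270, 28]; [28, 5]]·[a, b]ᵀ = [324, 41]ᵀ.
det = 270·5 − 28² = 566.
a = (324·5 − 28·41)/566 = 236/283; b = (270·41 − 28·324)/566 = 999/283.
Residuals: 322/283, -575/283, 132/283, -246/283, 367/283; SSR = 2286/283.

SSR = 8.078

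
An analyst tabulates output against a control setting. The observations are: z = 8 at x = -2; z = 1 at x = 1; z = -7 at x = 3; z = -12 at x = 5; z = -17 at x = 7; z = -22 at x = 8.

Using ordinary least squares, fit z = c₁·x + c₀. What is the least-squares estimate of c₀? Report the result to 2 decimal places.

Entries of MᵀM: Σx·x = 152, Σx = 22, Σ1 = 6.
Right-hand side: Σx·z = -391, Σz = -49.
Normal equations: [[152, 22]; [22, 6]]·[c₁, c₀]ᵀ = [-391, -49]ᵀ.
Δ = 152·6 − 22² = 428.
c₁ = ((-391)·6 − 22·(-49))/428 = -317/107; c₀ = (152·(-49) − 22·(-391))/428 = 577/214.

c₀ = 2.70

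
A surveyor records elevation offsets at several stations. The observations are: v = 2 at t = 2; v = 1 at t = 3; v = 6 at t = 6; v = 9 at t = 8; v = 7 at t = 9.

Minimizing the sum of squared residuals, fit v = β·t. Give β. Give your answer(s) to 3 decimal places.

β = 0.918

Setting ∂/∂β … = 0 gives: 194·β = 178.
Hence β = 178 / 194 ≈ 0.917526.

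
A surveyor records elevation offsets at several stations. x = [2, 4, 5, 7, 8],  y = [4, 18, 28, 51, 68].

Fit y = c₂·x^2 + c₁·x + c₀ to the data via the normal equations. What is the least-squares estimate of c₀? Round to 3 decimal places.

Forming MᵀM = [[7394, 1052, 158]; [1052, 158, 26]; [158, 26, 5]] and Mᵀy = [7855, 1121, 169]ᵀ gives MᵀM·[c₂, c₁, c₀]ᵀ = Mᵀy.
Inverting the 3×3 Gram matrix, [c₂, c₁, c₀]ᵀ = [425/462, 613/462, -167/77]ᵀ.

c₀ = -2.169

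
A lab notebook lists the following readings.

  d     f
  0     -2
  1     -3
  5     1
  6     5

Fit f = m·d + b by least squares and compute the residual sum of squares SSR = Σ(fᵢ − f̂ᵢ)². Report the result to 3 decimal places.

Normal-equation sums: Σd·d = 62, Σd = 12, Σ1 = 4.
And Σd·f = 32, Σf = 1.
Normal equations: [[62, 12]; [12, 4]]·[m, b]ᵀ = [32, 1]ᵀ.
Δ = 62·4 − 12² = 104.
m = (32·4 − 12·1)/104 = 29/26; b = (62·1 − 12·32)/104 = -161/52.
Residuals: 57/52, -53/52, -77/52, 73/52; SSR = 333/52.

SSR = 6.404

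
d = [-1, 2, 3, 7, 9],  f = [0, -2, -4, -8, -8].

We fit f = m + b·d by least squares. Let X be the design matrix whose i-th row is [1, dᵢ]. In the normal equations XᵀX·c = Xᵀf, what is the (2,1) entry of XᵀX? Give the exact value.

Row 2 ↔ basis d, column 1 ↔ basis 1, so (XᵀX)_{2,1} = Σᵢ d = (-1)·(1) + (2)·(1) + (3)·(1) + (7)·(1) + (9)·(1) = 20.

20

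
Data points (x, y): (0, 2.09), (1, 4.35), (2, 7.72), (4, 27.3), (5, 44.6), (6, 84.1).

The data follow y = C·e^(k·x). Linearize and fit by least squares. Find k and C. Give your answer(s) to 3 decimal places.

k = 0.607, C = 2.247

With ln yᵢ as the transformed response and xᵢ as the regressor:
XᵀX = [[82.0000, 18.0000]; [18.0000, 6]], rhs = [64.3661, 15.7878]ᵀ  (here Σx = 18.0000, Σ(x)² = 82.0000, Σln y = 15.7878, Σx·ln y = 64.3661).
Δ = 82.0000·6 − (18.0000)² = 168.0000; k = (64.3661·6 − 18.0000·15.7878)/168.0000 = 0.60724, ln C = (82.0000·15.7878 − 18.0000·64.3661)/168.0000 = 0.80958, so C = exp(0.80958) = 2.24696.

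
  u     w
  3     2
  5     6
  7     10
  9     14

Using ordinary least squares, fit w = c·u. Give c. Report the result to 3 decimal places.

Sums needed: Σu·u = 164.
For Aᵀw: Σu·w = 232.
AᵀA·[c]ᵀ = Aᵀw becomes [[164]]·[c]ᵀ = [232]ᵀ.
Hence c = 232 / 164 ≈ 1.41463.

c = 1.415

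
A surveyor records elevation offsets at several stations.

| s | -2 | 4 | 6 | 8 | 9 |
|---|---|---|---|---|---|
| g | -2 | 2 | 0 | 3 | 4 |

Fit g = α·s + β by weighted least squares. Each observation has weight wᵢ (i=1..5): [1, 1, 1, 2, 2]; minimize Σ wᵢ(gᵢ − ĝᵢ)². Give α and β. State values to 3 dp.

Normal-equation sums: Σwᵢ·s·s = 346, Σwᵢ·s = 42, Σwᵢ·1 = 7.
And Σwᵢ·s·g = 132, Σwᵢ·g = 14.
det = 346·7 − 42² = 658.
α = (132·7 − 42·14)/658 = 24/47; β = (346·14 − 42·132)/658 = -50/47.

α = 0.511, β = -1.064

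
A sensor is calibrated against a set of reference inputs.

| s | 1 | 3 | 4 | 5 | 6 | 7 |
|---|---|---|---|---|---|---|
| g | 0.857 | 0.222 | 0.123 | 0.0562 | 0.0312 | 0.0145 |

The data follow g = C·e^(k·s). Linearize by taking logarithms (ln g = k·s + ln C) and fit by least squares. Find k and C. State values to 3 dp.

k = -0.676, C = 1.715

Taking logs, ln g = k·s + ln C, so regress ln g on s.
Sums: Σs = 26.0000, Σ(s)² = 136.0000, Σln g = -14.3347, Σs·ln g = -77.8853.
Normal system: [[136.0000, 26.0000]; [26.0000, 6]]·[k, ln C]ᵀ = [-77.8853, -14.3347]ᵀ.
Slope k = (n·Σs·ln g − Σs·Σln g)/(n·Σ(s)² − (Σs)²) = (6·-77.8853 − 26.0000·-14.3347)/140.0000 = -0.67577; ln C = (Σln g − k·Σs)/n = 0.53923, so C = exp(0.53923) = 1.71468.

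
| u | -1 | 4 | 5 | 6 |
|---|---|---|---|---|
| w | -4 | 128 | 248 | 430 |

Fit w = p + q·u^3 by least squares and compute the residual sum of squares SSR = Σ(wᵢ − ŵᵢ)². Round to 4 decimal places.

SSR = 2.7859

Compute the Gram sums: Σ1 = 4, Σu^3 = 404, Σu^3·u^3 = 66378.
Right-hand side: Σw = 802, Σu^3·w = 132076.
Normal equations: [[4, 404]; [404, 66378]]·[p, q]ᵀ = [802, 132076]ᵀ.
Δ = 4·66378 − 404² = 102296.
p = (802·66378 − 404·132076)/102296 = -30887/25574; q = (4·132076 − 404·802)/102296 = 25537/12787.
Residuals: -20335/25574, 35623/25574, -11011/25574, -4277/25574; SSR = 35623/12787.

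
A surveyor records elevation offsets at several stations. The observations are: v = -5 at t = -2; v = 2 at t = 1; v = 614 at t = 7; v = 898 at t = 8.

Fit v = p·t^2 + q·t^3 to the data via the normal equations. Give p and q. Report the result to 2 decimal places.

The normal equations are: 6514·p + 49544·q = 87540;  49544·p + 379858·q = 670420.
(Σt^2·t^2 = 6514, Σt^2·t^3 = 49544, Σt^3·t^3 = 379858, Σt^2·v = 87540, Σt^3·v = 670420.)
det = 6514·379858 − 49544² = 19787076.
p = (87540·379858 − 49544·670420)/19787076 = 9370210/4946769; q = (6514·670420 − 49544·87540)/19787076 = 7508530/4946769.

p = 1.89, q = 1.52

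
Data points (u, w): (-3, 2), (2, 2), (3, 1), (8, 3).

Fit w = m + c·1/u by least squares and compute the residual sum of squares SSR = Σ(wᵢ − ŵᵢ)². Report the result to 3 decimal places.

Forming XᵀX = [[4, 5/8]; [5/8, 281/576]] and Xᵀw = [8, 25/24]ᵀ gives XᵀX·[m, c]ᵀ = Xᵀw.
Determinant 4·(281/576) − (5/8)² = 899/576.
m = (8·(281/576) − (5/8)·(25/24))/(899/576) = 1873/899; c = (4·(25/24) − (5/8)·8)/(899/576) = -480/899.
Residuals: -235/899, 165/899, -814/899, 884/899; SSR = 1698/899.

SSR = 1.889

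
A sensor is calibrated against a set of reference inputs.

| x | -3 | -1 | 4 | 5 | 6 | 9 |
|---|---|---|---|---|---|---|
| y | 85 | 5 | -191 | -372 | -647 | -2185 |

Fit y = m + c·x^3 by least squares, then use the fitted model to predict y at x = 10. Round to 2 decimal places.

With design matrix M, MᵀM = [[6, 1106]; [1106, 598548]] and Mᵀy = [-3305, -1793641]ᵀ.
Δ = 6·598548 − 1106² = 2368052.
m = ((-3305)·598548 − 1106·(-1793641))/2368052 = 2782903/1184026; c = (6·(-1793641) − 1106·(-3305))/2368052 = -1776629/592013.
At x = 10: ŷ = (2782903/1184026)·(1) + (-1776629/592013)·(1000) = -3550475097/1184026.

ŷ = -2998.65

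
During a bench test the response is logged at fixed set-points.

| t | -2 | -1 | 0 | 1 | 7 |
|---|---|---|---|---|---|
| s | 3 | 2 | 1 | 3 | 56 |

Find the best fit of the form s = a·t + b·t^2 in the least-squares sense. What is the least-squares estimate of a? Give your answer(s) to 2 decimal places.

Entries of XᵀX: Σt·t = 55, Σt·t^2 = 335, Σt^2·t^2 = 2419.
Moment sums: Σt·s = 387, Σt^2·s = 2761.
Normal equations: [[55, 335]; [335, 2419]]·[a, b]ᵀ = [387, 2761]ᵀ.
Determinant 55·2419 − 335² = 20820.
a = (387·2419 − 335·2761)/20820 = 5609/10410; b = (55·2761 − 335·387)/20820 = 2221/2082.

a = 0.54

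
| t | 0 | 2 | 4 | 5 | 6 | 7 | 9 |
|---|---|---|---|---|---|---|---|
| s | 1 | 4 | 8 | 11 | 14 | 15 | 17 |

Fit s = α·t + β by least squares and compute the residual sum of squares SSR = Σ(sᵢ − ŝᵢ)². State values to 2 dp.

The normal equations are: 211·α + 33·β = 437;  33·α + 7·β = 70.
(Σt·t = 211, Σt = 33, Σ1 = 7, Σt·s = 437, Σs = 70.)
Determinant 211·7 − 33² = 388.
α = (437·7 − 33·70)/388 = 749/388; β = (211·70 − 33·437)/388 = 349/388.
Residuals: 39/388, -295/388, -241/388, 87/194, 589/388, 57/97, -247/194; SSR = 2113/388.

SSR = 5.45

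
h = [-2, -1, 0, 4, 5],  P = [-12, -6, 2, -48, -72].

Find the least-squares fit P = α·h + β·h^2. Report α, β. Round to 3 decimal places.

Sums needed: Σh·h = 46, Σh·h^2 = 180, Σh^2·h^2 = 898.
Right-hand side: Σh·P = -522, Σh^2·P = -2622.
So MᵀM·[α, β]ᵀ = MᵀP: [[46, 180]; [180, 898]]·[α, β]ᵀ = [-522, -2622]ᵀ.
Eliminating β: 898·(row 1) − 180·(row 2) gives 8908·α = 898·(-522) − 180·(-2622) = 3204, so α = 801/2227.
Then β = ((-2622) − 180·(801/2227))/898 = -6663/2227.

α = 0.360, β = -2.992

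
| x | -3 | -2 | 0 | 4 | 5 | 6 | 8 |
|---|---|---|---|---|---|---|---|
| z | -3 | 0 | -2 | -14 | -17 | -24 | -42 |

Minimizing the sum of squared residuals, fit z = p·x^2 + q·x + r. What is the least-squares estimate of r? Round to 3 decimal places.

Compute the Gram sums: Σx^2·x^2 = 6370, Σx^2·x = 882, Σx^2 = 154, Σx·x = 154, Σx = 18, Σ1 = 7.
And Σx^2·z = -4228, Σx·z = -612, Σz = -102.
Row-reducing yields p = -2734/5313, q = -234/253, r = -662/759.

r = -0.872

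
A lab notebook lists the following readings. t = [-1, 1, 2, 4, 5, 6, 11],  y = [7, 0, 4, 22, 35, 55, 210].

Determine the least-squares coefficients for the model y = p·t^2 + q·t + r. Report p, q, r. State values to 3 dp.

The normal system AᵀA·[p, q, r]ᵀ = Aᵀy is [[16836, 1744, 204]; [1744, 204, 28]; [204, 28, 7]]·[p, q, r]ᵀ = [28640, 2904, 333]ᵀ.
Row-reducing yields p = 123919/61589, q = -197597/61589, r = 9901/5599.

p = 2.012, q = -3.208, r = 1.768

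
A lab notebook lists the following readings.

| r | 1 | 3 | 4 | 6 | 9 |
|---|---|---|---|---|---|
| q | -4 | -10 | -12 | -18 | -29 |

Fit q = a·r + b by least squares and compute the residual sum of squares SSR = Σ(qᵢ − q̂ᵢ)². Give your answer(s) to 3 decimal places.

SSR = 2.452

XᵀX·[a, b]ᵀ = Xᵀq reads: 143·a + 23·b = -451;  23·a + 5·b = -73.
det = 143·5 − 23² = 186.
a = ((-451)·5 − 23·(-73))/186 = -96/31; b = (143·(-73) − 23·(-451))/186 = -11/31.
Residuals: -17/31, -11/31, 23/31, 29/31, -24/31; SSR = 76/31.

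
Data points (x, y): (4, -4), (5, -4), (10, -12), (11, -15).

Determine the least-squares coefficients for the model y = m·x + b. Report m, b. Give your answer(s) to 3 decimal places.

Entries of MᵀM: Σx·x = 262, Σx = 30, Σ1 = 4.
And Σx·y = -321, Σy = -35.
Determinant 262·4 − 30² = 148.
m = ((-321)·4 − 30·(-35))/148 = -117/74; b = (262·(-35) − 30·(-321))/148 = 115/37.

m = -1.581, b = 3.108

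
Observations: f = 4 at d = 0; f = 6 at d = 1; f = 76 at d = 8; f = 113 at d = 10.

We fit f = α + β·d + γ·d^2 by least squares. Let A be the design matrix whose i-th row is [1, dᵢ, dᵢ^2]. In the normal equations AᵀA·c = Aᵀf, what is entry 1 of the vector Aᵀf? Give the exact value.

199

Entry 1 ↔ basis 1, so (Aᵀf)_{1} = Σᵢ fᵢ = (1)·(4) + (1)·(6) + (1)·(76) + (1)·(113) = 199.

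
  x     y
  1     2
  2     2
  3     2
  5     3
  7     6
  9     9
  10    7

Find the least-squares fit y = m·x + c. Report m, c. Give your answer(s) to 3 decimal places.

m = 0.765, c = 0.387

Compute the Gram sums: Σx·x = 269, Σx = 37, Σ1 = 7.
Right-hand side: Σx·y = 220, Σy = 31.
AᵀA·[m, c]ᵀ = Aᵀy becomes [[269, 37]; [37, 7]]·[m, c]ᵀ = [220, 31]ᵀ.
Eliminating c: 7·(row 1) − 37·(row 2) gives 514·m = 7·220 − 37·31 = 393, so m = 393/514.
Then c = (31 − 37·(393/514))/7 = 199/514.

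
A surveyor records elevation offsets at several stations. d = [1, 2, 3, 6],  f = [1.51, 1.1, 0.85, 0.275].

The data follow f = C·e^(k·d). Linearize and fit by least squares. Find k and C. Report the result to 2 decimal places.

k = -0.34, C = 2.20

With ln fᵢ as the transformed response and dᵢ as the regressor:
Σd = 12.0000, Σ(d)² = 50.0000, Σln f = -0.9461, Σd·ln f = -7.6307.
Equations: 50.0000·k + 12.0000·ln C = -7.6307;  12.0000·k + 4·ln C = -0.9461.
Slope k = (n·Σd·ln f − Σd·Σln f)/(n·Σ(d)² − (Σd)²) = (4·-7.6307 − 12.0000·-0.9461)/56.0000 = -0.34232; ln C = (Σln f − k·Σd)/n = 0.79044, so C = exp(0.79044) = 2.20437.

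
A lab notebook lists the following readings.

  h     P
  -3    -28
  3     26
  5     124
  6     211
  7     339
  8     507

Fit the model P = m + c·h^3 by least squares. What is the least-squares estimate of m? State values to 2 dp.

m = -1.13

Setting ∂/∂m … = 0 gives: 6·m + 1196·c = 1179;  1196·m + 443532·c = 438395.
(Σ1 = 6, Σh^3 = 1196, Σh^3·h^3 = 443532, ΣP = 1179, Σh^3·P = 438395.)
det = 6·443532 − 1196² = 1230776.
m = (1179·443532 − 1196·438395)/1230776 = -7588/6689; c = (6·438395 − 1196·1179)/1230776 = 610143/615388.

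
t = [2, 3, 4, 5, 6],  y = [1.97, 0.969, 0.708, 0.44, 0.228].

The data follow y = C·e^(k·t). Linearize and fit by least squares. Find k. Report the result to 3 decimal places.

Linearized form: ln y = k·t + ln C. From the 5 transformed points,
Over the data: Σt = 20.0000, Σ(t)² = 90.0000, Σln y = -1.9982, Σt·ln y = -13.0950.
Normal system: [[90.0000, 20.0000]; [20.0000, 5]]·[k, ln C]ᵀ = [-13.0950, -1.9982]ᵀ.
Solving (det = 50.0000): k = -0.51024, ln C = 1.64132.

k = -0.510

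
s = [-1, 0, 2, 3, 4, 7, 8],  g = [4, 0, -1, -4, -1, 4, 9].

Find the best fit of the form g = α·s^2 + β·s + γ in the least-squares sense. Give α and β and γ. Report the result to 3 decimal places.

α = 0.418, β = -2.371, γ = 0.832

Forming AᵀA = [[6851, 953, 143]; [953, 143, 23]; [143, 23, 7]] and Aᵀg = [720, 78, 11]ᵀ gives AᵀA·[α, β, γ]ᵀ = Aᵀg.
Row-reducing yields α = 15369/36806, β = -87275/36806, γ = 2188/2629.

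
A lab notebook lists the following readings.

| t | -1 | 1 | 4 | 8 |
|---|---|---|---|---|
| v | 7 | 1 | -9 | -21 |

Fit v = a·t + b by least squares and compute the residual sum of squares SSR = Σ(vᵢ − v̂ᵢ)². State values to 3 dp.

Setting ∂/∂a … = 0 gives: 82·a + 12·b = -210;  12·a + 4·b = -22.
(Σt·t = 82, Σt = 12, Σ1 = 4, Σt·v = -210, Σv = -22.)
det = 82·4 − 12² = 184.
a = ((-210)·4 − 12·(-22))/184 = -72/23; b = (82·(-22) − 12·(-210))/184 = 179/46.
Residuals: -1/46, 11/46, -17/46, 7/46; SSR = 5/23.

SSR = 0.217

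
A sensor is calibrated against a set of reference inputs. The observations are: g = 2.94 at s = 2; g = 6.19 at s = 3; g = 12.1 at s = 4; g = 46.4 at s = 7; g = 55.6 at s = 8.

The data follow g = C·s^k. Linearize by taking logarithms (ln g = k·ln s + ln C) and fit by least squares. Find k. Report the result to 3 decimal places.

k = 2.191

Linearized form: ln g = k·ln s + ln C. From the 5 transformed points,
AᵀA = [[11.7199, 7.2034]; [7.2034, 5]], rhs = [22.0291, 13.2500]ᵀ  (here Σln s = 7.2034, Σ(ln s)² = 11.7199, Σln g = 13.2500, Σln s·ln g = 22.0291).
Slope k = (n·Σln s·ln g − Σln s·Σln g)/(n·Σ(ln s)² − (Σln s)²) = (5·22.0291 − 7.2034·13.2500)/6.7102 = 2.19073; ln C = (Σln g − k·Σln s)/n = -0.50613.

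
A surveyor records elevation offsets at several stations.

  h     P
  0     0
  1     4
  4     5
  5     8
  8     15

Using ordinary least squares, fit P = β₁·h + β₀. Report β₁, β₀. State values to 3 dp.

β₁ = 1.670, β₀ = 0.388

AᵀA·[β₁, β₀]ᵀ = AᵀP reads: 106·β₁ + 18·β₀ = 184;  18·β₁ + 5·β₀ = 32.
Eliminating β₀: 5·(row 1) − 18·(row 2) gives 206·β₁ = 5·184 − 18·32 = 344, so β₁ = 172/103.
Then β₀ = (32 − 18·(172/103))/5 = 40/103.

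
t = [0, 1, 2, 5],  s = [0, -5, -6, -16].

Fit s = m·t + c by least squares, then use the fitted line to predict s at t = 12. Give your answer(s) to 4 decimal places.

Forming AᵀA = [[30, 8]; [8, 4]] and Aᵀs = [-97, -27]ᵀ gives AᵀA·[m, c]ᵀ = Aᵀs.
Determinant 30·4 − 8² = 56.
m = ((-97)·4 − 8·(-27))/56 = -43/14; c = (30·(-27) − 8·(-97))/56 = -17/28.
At t = 12: ŝ = (-43/14)·(12) + (-17/28)·(1) = -1049/28.

ŝ = -37.4643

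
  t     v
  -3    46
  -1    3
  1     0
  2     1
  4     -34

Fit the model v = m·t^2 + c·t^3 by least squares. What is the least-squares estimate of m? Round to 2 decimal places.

m = 2.02

Normal-equation sums: Σt^2·t^2 = 355, Σt^2·t^3 = 813, Σt^3·t^3 = 4891.
And Σt^2·v = -123, Σt^3·v = -3413.
So AᵀA·[m, c]ᵀ = Aᵀv: [[355, 813]; [813, 4891]]·[m, c]ᵀ = [-123, -3413]ᵀ.
Eliminating c: 4891·(row 1) − 813·(row 2) gives 1075336·m = 4891·(-123) − 813·(-3413) = 2173176, so m = 271647/134417.
Then c = ((-3413) − 813·(271647/134417))/4891 = -138952/134417.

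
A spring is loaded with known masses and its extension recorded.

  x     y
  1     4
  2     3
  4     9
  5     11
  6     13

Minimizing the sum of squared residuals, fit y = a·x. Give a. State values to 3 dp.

Setting ∂/∂a … = 0 gives: 82·a = 179.
(Σx·x = 82, Σx·y = 179.)
Hence a = 179 / 82 ≈ 2.18293.

a = 2.183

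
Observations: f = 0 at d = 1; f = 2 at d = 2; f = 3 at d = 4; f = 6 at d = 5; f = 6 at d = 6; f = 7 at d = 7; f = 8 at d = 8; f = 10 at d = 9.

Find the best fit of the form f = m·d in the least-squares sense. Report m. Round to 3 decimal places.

m = 1.033

Sums needed: Σd·d = 276.
Moment sums: Σd·f = 285.
So AᵀA·[m]ᵀ = Aᵀf: [[276]]·[m]ᵀ = [285]ᵀ.
Hence m = 285 / 276 ≈ 1.03261.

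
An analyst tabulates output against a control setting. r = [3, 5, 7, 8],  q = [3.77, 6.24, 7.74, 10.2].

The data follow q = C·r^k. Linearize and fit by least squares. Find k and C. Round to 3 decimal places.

Linearized form: ln q = k·ln r + ln C. From the 4 transformed points,
Σln r = 6.7334, Σ(ln r)² = 11.9079, Σln q = 7.5268, Σln r·ln q = 13.2162.
Equations: 11.9079·k + 6.7334·ln C = 13.2162;  6.7334·k + 4·ln C = 7.5268.
Solving (det = 2.2928): k = 0.95228, ln C = 0.27869, so C = exp(0.27869) = 1.32139.

k = 0.952, C = 1.321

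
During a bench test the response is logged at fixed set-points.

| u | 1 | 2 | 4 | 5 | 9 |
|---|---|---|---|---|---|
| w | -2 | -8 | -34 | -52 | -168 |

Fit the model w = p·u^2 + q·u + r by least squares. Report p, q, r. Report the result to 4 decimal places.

With design matrix X, XᵀX = [[7459, 927, 127]; [927, 127, 21]; [127, 21, 5]] and Xᵀw = [-15486, -1926, -264]ᵀ.
Inverting the 3×3 Gram matrix, [p, q, r]ᵀ = [-23787/11659, -4257/11659, 6474/11659]ᵀ.

p = -2.0402, q = -0.3651, r = 0.5553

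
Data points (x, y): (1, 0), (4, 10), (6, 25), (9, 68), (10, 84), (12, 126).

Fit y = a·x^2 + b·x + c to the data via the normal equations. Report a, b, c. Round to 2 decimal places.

a = 1.04, b = -2.06, c = 1.05

Setting ∂/∂a … = 0 gives: 38850·a + 3738·b + 378·c = 33112;  3738·a + 378·b + 42·c = 3154;  378·a + 42·b + 6·c = 313.
Row-reducing yields a = 437/420, b = -433/210, c = 21/20.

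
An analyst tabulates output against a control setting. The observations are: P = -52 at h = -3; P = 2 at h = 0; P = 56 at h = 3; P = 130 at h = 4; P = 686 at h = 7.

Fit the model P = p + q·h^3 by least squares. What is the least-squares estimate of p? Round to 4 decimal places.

Compute the Gram sums: Σ1 = 5, Σh^3 = 407, Σh^3·h^3 = 123203.
Moment sums: ΣP = 822, Σh^3·P = 246534.
AᵀA·[p, q]ᵀ = AᵀP becomes [[5, 407]; [407, 123203]]·[p, q]ᵀ = [822, 246534]ᵀ.
Eliminating q: 123203·(row 1) − 407·(row 2) gives 450366·p = 123203·822 − 407·246534 = 933528, so p = 155588/75061.
Then q = (246534 − 407·(155588/75061))/123203 = 149686/75061.

p = 2.0728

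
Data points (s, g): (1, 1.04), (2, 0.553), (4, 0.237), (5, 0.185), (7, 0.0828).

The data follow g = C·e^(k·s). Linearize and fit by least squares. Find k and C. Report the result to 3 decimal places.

k = -0.409, C = 1.378

With ln gᵢ as the transformed response and sᵢ as the regressor:
Σs = 19.0000, Σ(s)² = 95.0000, Σln g = -6.1716, Σs·ln g = -32.7806.
Equations: 95.0000·k + 19.0000·ln C = -32.7806;  19.0000·k + 5·ln C = -6.1716.
Δ = 95.0000·5 − (19.0000)² = 114.0000; k = (-32.7806·5 − 19.0000·-6.1716)/114.0000 = -0.40915, ln C = (95.0000·-6.1716 − 19.0000·-32.7806)/114.0000 = 0.32044, so C = exp(0.32044) = 1.37774.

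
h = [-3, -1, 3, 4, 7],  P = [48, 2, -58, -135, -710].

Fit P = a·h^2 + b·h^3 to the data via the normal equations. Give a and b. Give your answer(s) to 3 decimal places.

Normal-equation sums: Σh^2·h^2 = 2820, Σh^2·h^3 = 17830, Σh^3·h^3 = 123204.
For XᵀP: Σh^2·P = -37038, Σh^3·P = -255034.
So XᵀX·[a, b]ᵀ = XᵀP: [[2820, 17830]; [17830, 123204]]·[a, b]ᵀ = [-37038, -255034]ᵀ.
Eliminating b: 123204·(row 1) − 17830·(row 2) gives 29526380·a = 123204·(-37038) − 17830·(-255034) = -15973532, so a = -3993383/7381595.
Then b = ((-255034) − 17830·(-3993383/7381595))/123204 = -2940417/1476319.

a = -0.541, b = -1.992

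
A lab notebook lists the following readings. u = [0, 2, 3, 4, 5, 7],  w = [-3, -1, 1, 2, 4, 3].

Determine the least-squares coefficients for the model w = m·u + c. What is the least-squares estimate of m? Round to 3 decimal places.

From the data, Σu·u = 103, Σu = 21, Σ1 = 6.
Moment sums: Σu·w = 50, Σw = 6.
Normal equations: [[103, 21]; [21, 6]]·[m, c]ᵀ = [50, 6]ᵀ.
Eliminating c: 6·(row 1) − 21·(row 2) gives 177·m = 6·50 − 21·6 = 174, so m = 58/59.
Then c = (6 − 21·(58/59))/6 = -144/59.

m = 0.983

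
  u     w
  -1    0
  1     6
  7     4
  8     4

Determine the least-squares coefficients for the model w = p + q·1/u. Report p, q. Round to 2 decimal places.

Setting ∂/∂p … = 0 gives: 4·p + (15/56)·q = 14;  (15/56)·p + (6385/3136)·q = 99/14.
(Σ1 = 4, Σ1/u = 15/56, Σ1/u·1/u = 6385/3136, Σw = 14, Σ1/u·w = 99/14.)
Eliminating q: (6385/3136)·(row 1) − (15/56)·(row 2) gives (25315/3136)·p = (6385/3136)·14 − (15/56)·(99/14) = 41725/1568, so p = 16690/5063.
Then q = ((99/14) − (15/56)·(16690/5063))/(6385/3136) = 76944/25315.

p = 3.30, q = 3.04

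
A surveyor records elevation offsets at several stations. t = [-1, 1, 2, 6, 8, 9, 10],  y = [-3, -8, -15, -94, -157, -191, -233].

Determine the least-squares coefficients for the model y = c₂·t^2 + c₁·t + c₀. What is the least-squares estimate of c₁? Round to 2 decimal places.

c₁ = -2.93

Forming MᵀM = [[21971, 2465, 287]; [2465, 287, 35]; [287, 35, 7]] and Mᵀy = [-52274, -5904, -701]ᵀ gives MᵀM·[c₂, c₁, c₀]ᵀ = Mᵀy.
Row-reducing yields c₂ = -82363/40974, c₁ = -120203/40974, c₀ = -146248/47803.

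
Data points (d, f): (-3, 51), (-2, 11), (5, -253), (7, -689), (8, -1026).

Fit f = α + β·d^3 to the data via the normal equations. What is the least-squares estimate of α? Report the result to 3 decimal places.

Entries of AᵀA: Σ1 = 5, Σd^3 = 945, Σd^3·d^3 = 396211.
And Σf = -1906, Σd^3·f = -794729.
AᵀA·[α, β]ᵀ = Aᵀf becomes [[5, 945]; [945, 396211]]·[α, β]ᵀ = [-1906, -794729]ᵀ.
Eliminating β: 396211·(row 1) − 945·(row 2) gives 1088030·α = 396211·(-1906) − 945·(-794729) = -4159261, so α = -4159261/1088030.
Then β = ((-794729) − 945·(-4159261/1088030))/396211 = -434495/217606.

α = -3.823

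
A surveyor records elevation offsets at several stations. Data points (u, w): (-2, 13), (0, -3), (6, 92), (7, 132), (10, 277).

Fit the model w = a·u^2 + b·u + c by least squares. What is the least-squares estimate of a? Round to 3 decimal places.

a = 2.995

With design matrix X, XᵀX = [[13713, 1551, 189]; [1551, 189, 21]; [189, 21, 5]] and Xᵀw = [37532, 4220, 511]ᵀ.
Inverting the 3×3 Gram matrix, [a, b, c]ᵀ = [221593/73986, -142441/73986, -36099/12331]ᵀ.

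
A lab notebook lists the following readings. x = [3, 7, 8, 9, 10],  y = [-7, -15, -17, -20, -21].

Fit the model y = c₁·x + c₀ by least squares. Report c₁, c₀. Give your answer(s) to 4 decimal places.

c₁ = -2.0548, c₀ = -0.7945

Setting ∂/∂c₁ … = 0 gives: 303·c₁ + 37·c₀ = -652;  37·c₁ + 5·c₀ = -80.
(Σx·x = 303, Σx = 37, Σ1 = 5, Σx·y = -652, Σy = -80.)
det = 303·5 − 37² = 146.
c₁ = ((-652)·5 − 37·(-80))/146 = -150/73; c₀ = (303·(-80) − 37·(-652))/146 = -58/73.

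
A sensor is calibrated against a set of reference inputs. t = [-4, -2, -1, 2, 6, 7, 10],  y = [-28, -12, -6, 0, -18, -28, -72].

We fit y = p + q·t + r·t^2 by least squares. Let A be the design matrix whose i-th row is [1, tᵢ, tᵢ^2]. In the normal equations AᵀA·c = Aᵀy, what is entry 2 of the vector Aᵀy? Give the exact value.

Entry 2 ↔ basis t, so (Aᵀy)_{2} = Σᵢ (t)·yᵢ = (-4)·(-28) + (-2)·(-12) + (-1)·(-6) + (2)·(0) + (6)·(-18) + (7)·(-28) + (10)·(-72) = -882.

-882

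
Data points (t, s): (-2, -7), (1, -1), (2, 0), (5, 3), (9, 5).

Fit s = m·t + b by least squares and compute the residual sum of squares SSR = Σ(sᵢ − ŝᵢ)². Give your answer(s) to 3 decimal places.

Sums needed: Σt·t = 115, Σt = 15, Σ1 = 5.
And Σt·s = 73, Σs = 0.
XᵀX·[m, b]ᵀ = Xᵀs becomes [[115, 15]; [15, 5]]·[m, b]ᵀ = [73, 0]ᵀ.
Δ = 115·5 − 15² = 350.
m = (73·5 − 15·0)/350 = 73/70; b = (115·0 − 15·73)/350 = -219/70.
Residuals: -25/14, 38/35, 73/70, 32/35, -44/35; SSR = 551/70.

SSR = 7.871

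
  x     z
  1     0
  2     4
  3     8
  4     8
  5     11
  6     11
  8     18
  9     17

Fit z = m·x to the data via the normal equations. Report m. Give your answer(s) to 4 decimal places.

m = 2.0424

With design matrix A, AᵀA = [[236]] and Aᵀz = [482]ᵀ.
Hence m = 482 / 236 ≈ 2.04237.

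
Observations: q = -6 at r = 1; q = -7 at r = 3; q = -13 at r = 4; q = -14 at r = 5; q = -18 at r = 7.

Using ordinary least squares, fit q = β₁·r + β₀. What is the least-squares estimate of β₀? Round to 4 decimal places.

β₀ = -3.0000

Forming XᵀX = [[100, 20]; [20, 5]] and Xᵀq = [-275, -58]ᵀ gives XᵀX·[β₁, β₀]ᵀ = Xᵀq.
Δ = 100·5 − 20² = 100.
β₁ = ((-275)·5 − 20·(-58))/100 = -43/20; β₀ = (100·(-58) − 20·(-275))/100 = -3.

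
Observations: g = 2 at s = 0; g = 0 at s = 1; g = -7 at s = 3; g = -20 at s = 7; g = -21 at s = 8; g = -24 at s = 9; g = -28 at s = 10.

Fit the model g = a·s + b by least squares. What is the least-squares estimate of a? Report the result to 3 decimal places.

a = -2.999

Forming AᵀA = [[304, 38]; [38, 7]] and Aᵀg = [-825, -98]ᵀ gives AᵀA·[a, b]ᵀ = Aᵀg.
Δ = 304·7 − 38² = 684.
a = ((-825)·7 − 38·(-98))/684 = -2051/684; b = (304·(-98) − 38·(-825))/684 = 41/18.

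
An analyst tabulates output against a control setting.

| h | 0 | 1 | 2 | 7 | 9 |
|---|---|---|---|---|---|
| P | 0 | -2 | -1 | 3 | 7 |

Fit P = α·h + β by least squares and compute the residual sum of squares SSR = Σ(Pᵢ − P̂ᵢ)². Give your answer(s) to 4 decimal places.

SSR = 7.7930

Entries of XᵀX: Σh·h = 135, Σh = 19, Σ1 = 5.
Moment sums: Σh·P = 80, ΣP = 7.
XᵀX·[α, β]ᵀ = XᵀP becomes [[135, 19]; [19, 5]]·[α, β]ᵀ = [80, 7]ᵀ.
Eliminating β: 5·(row 1) − 19·(row 2) gives 314·α = 5·80 − 19·7 = 267, so α = 267/314.
Then β = (7 − 19·(267/314))/5 = -575/314.
Residuals: 575/314, -160/157, -273/314, -176/157, 185/157; SSR = 2447/314.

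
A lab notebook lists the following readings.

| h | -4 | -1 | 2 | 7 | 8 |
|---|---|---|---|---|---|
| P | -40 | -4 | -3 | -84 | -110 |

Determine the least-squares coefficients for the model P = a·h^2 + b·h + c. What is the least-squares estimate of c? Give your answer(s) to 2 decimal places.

c = 0.31

Setting ∂/∂a … = 0 gives: 6770·a + 798·b + 134·c = -11812;  798·a + 134·b + 12·c = -1310;  134·a + 12·b + 5·c = -241.
Row-reducing yields a = -44713/22386, b = 15601/7462, c = 3488/11193.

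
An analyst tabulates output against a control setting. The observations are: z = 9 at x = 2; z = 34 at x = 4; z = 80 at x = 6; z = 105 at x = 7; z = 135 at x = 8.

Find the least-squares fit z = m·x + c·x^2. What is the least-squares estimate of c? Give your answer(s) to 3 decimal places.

c = 2.038

MᵀM·[m, c]ᵀ = Mᵀz reads: 169·m + 1143·c = 2449;  1143·m + 8065·c = 17245.
Determinant 169·8065 − 1143² = 56536.
m = (2449·8065 − 1143·17245)/56536 = 20075/28268; c = (169·17245 − 1143·2449)/56536 = 57599/28268.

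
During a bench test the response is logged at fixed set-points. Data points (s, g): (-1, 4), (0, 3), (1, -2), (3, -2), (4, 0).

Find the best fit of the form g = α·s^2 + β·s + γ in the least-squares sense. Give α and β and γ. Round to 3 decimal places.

Forming MᵀM = [[339, 91, 27]; [91, 27, 7]; [27, 7, 5]] and Mᵀg = [-16, -12, 3]ᵀ gives MᵀM·[α, β, γ]ᵀ = Mᵀg.
Inverting the 3×3 Gram matrix, [α, β, γ]ᵀ = [5/8, -23/8, 5/4]ᵀ.

α = 0.625, β = -2.875, γ = 1.250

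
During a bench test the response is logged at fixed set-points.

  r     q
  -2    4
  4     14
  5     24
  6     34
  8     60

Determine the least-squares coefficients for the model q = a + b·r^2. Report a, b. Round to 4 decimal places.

a = -0.0745, b = 0.9405

With design matrix X, XᵀX = [[5, 145]; [145, 6289]] and Xᵀq = [136, 5904]ᵀ.
Eliminating b: 6289·(row 1) − 145·(row 2) gives 10420·a = 6289·136 − 145·5904 = -776, so a = -194/2605.
Then b = (5904 − 145·(-194/2605))/6289 = 490/521.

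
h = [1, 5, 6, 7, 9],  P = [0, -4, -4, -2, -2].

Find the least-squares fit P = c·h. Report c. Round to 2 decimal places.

c = -0.40

Entries of MᵀM: Σh·h = 192.
Moment sums: Σh·P = -76.
Normal equations: [[192]]·[c]ᵀ = [-76]ᵀ.
c = (-76)/192 = -0.395833.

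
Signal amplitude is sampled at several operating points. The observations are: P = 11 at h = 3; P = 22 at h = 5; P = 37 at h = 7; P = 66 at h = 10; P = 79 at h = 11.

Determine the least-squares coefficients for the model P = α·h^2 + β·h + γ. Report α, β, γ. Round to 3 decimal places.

α = 0.503, β = 1.393, γ = 2.379

Entries of XᵀX: Σh^2·h^2 = 27748, Σh^2·h = 2826, Σh^2 = 304, Σh·h = 304, Σh = 36, Σ1 = 5.
Moment sums: Σh^2·P = 18621, Σh·P = 1931, ΣP = 215.
Row-reducing yields α = 11369/22598, β = 31489/22598, γ = 26879/11299.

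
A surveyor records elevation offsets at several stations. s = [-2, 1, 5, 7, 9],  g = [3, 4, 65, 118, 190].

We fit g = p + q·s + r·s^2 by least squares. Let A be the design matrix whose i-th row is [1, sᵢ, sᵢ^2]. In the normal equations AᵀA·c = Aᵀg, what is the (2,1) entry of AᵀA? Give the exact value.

Row 2 ↔ basis s, column 1 ↔ basis 1, so (AᵀA)_{2,1} = Σᵢ s = (-2)·(1) + (1)·(1) + (5)·(1) + (7)·(1) + (9)·(1) = 20.

20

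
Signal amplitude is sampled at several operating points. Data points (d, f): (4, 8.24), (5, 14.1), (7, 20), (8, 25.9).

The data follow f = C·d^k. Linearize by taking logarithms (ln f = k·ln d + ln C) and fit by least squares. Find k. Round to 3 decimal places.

k = 1.546

Taking logs, ln f = k·ln d + ln C, so regress ln f on ln d.
Σln d = 7.0211, Σ(ln d)² = 12.6227, Σln f = 11.0052, Σln d·ln f = 19.7790.
Equations: 12.6227·k + 7.0211·ln C = 19.7790;  7.0211·k + 4·ln C = 11.0052.
Solving (det = 1.1954): k = 1.54585, ln C = 0.03791.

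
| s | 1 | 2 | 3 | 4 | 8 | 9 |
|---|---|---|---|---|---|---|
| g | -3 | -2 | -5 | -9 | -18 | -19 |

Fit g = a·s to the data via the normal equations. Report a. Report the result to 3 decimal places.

a = -2.131

Compute the Gram sums: Σs·s = 175.
Moment sums: Σs·g = -373.
Hence a = -373 / 175 ≈ -2.13143.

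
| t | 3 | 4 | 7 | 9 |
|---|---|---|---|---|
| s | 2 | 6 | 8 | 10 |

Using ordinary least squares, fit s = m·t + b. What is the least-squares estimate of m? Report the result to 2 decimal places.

The normal equations are: 155·m + 23·b = 176;  23·m + 4·b = 26.
(Σt·t = 155, Σt = 23, Σ1 = 4, Σt·s = 176, Σs = 26.)
Eliminating b: 4·(row 1) − 23·(row 2) gives 91·m = 4·176 − 23·26 = 106, so m = 106/91.
Then b = (26 − 23·(106/91))/4 = -18/91.

m = 1.16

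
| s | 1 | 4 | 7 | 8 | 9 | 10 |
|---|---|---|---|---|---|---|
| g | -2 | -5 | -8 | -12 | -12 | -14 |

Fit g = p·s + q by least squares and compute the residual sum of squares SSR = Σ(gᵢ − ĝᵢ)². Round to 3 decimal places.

The normal system AᵀA·[p, q]ᵀ = Aᵀg is [[311, 39]; [39, 6]]·[p, q]ᵀ = [-422, -53]ᵀ.
Δ = 311·6 − 39² = 345.
p = ((-422)·6 − 39·(-53))/345 = -31/23; q = (311·(-53) − 39·(-422))/345 = -5/69.
Residuals: -40/69, 32/69, 104/69, -79/69, 14/69, -31/69; SSR = 302/69.

SSR = 4.377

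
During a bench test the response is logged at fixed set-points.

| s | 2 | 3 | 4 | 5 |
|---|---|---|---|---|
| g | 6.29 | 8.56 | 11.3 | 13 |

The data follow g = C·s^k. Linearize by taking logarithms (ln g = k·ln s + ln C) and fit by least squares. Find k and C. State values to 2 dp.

Let Y = ln g. Fitting Y = k·ln s + ln C by least squares:
Over the data: Σln s = 4.7875, Σ(ln s)² = 6.1995, Σln g = 8.9758, Σln s·ln g = 11.1231.
Normal system: [[6.1995, 4.7875]; [4.7875, 4]]·[k, ln C]ᵀ = [11.1231, 8.9758]ᵀ.
Slope k = (n·Σln s·ln g − Σln s·Σln g)/(n·Σ(ln s)² − (Σln s)²) = (4·11.1231 − 4.7875·8.9758)/1.8779 = 0.80985; ln C = (Σln g − k·Σln s)/n = 1.27467, so C = exp(1.27467) = 3.57753.

k = 0.81, C = 3.58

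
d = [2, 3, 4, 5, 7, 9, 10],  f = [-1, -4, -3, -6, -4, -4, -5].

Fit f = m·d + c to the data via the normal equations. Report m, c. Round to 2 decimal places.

Normal-equation sums: Σd·d = 284, Σd = 40, Σ1 = 7.
And Σd·f = -170, Σf = -27.
Δ = 284·7 − 40² = 388.
m = ((-170)·7 − 40·(-27))/388 = -55/194; c = (284·(-27) − 40·(-170))/388 = -217/97.

m = -0.28, c = -2.24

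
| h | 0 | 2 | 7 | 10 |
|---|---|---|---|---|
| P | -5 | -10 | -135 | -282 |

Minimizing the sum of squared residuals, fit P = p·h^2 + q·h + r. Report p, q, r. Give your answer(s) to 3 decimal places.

From the data, Σh^2·h^2 = 12417, Σh^2·h = 1351, Σh^2 = 153, Σh·h = 153, Σh = 19, Σ1 = 4.
And Σh^2·P = -34855, Σh·P = -3785, ΣP = -432.
MᵀM·[p, q, r]ᵀ = MᵀP becomes [[12417, 1351, 153]; [1351, 153, 19]; [153, 19, 4]]·[p, q, r]ᵀ = [-34855, -3785, -432]ᵀ.
Row-reducing yields p = -13689/4450, q = 13283/4450, r = -2009/445.

p = -3.076, q = 2.985, r = -4.515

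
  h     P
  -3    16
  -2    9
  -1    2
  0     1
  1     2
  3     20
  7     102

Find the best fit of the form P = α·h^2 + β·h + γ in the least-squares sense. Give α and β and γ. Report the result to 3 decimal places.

XᵀX·[α, β, γ]ᵀ = XᵀP reads: 2581·α + 335·β + 73·γ = 5362;  335·α + 73·β + 5·γ = 708;  73·α + 5·β + 7·γ = 152.
(Σh^2·h^2 = 2581, Σh^2·h = 335, Σh^2 = 73, Σh·h = 73, Σh = 5, Σ1 = 7, Σh^2·P = 5362, Σh·P = 708, ΣP = 152.)
Solving the 3×3 system (Gaussian elimination) gives α = 18019/9009, β = 1192/2457, γ = 1967/3861.

α = 2.000, β = 0.485, γ = 0.509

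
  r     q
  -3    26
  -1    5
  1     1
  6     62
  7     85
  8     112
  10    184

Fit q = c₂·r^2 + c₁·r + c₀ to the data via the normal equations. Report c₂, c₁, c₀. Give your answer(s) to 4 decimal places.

Normal-equation sums: Σr^2·r^2 = 17876, Σr^2·r = 2044, Σr^2 = 260, Σr·r = 260, Σr = 28, Σ1 = 7.
And Σr^2·q = 32205, Σr·q = 3621, Σq = 475.
AᵀA·[c₂, c₁, c₀]ᵀ = Aᵀq becomes [[17876, 2044, 260]; [2044, 260, 28]; [260, 28, 7]]·[c₂, c₁, c₀]ᵀ = [32205, 3621, 475]ᵀ.
Inverting the 3×3 Gram matrix, [c₂, c₁, c₀]ᵀ = [124633/60776, -138757/60776, 6236/7597]ᵀ.

c₂ = 2.0507, c₁ = -2.2831, c₀ = 0.8209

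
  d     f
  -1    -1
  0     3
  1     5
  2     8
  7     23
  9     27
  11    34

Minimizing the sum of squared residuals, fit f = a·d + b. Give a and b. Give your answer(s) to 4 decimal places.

The normal equations are: 257·a + 29·b = 800;  29·a + 7·b = 99.
(Σd·d = 257, Σd = 29, Σ1 = 7, Σd·f = 800, Σf = 99.)
Eliminating b: 7·(row 1) − 29·(row 2) gives 958·a = 7·800 − 29·99 = 2729, so a = 2729/958.
Then b = (99 − 29·(2729/958))/7 = 2243/958.

a = 2.8486, b = 2.3413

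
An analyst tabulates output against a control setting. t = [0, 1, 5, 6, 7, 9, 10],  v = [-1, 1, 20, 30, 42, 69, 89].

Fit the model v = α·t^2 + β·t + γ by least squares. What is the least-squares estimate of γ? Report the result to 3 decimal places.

γ = -0.246

Entries of AᵀA: Σt^2·t^2 = 20884, Σt^2·t = 2414, Σt^2 = 292, Σt·t = 292, Σt = 38, Σ1 = 7.
For Aᵀv: Σt^2·v = 18128, Σt·v = 2086, Σv = 250.
Normal equations: [[20884, 2414, 292]; [2414, 292, 38]; [292, 38, 7]]·[α, β, γ]ᵀ = [18128, 2086, 250]ᵀ.
Row-reducing yields α = 32569/34419, β = -7422/11473, γ = -110/447.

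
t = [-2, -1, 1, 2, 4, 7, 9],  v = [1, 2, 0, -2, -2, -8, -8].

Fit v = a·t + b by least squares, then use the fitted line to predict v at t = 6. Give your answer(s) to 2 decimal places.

From the data, Σt·t = 156, Σt = 20, Σ1 = 7.
For Mᵀv: Σt·v = -144, Σv = -17.
MᵀM·[a, b]ᵀ = Mᵀv becomes [[156, 20]; [20, 7]]·[a, b]ᵀ = [-144, -17]ᵀ.
det = 156·7 − 20² = 692.
a = ((-144)·7 − 20·(-17))/692 = -167/173; b = (156·(-17) − 20·(-144))/692 = 57/173.
At t = 6: v̂ = (-167/173)·(6) + (57/173)·(1) = -945/173.

v̂ = -5.46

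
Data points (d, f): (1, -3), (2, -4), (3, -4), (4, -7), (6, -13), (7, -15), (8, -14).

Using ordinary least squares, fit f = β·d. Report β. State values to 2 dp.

β = -1.93

Setting ∂/∂β … = 0 gives: 179·β = -346.
(Σd·d = 179, Σd·f = -346.)
Hence β = -346 / 179 ≈ -1.93296.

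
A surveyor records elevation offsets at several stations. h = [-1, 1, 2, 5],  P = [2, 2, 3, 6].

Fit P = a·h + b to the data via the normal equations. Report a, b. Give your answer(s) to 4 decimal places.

Sums needed: Σh·h = 31, Σh = 7, Σ1 = 4.
For MᵀP: Σh·P = 36, ΣP = 13.
Δ = 31·4 − 7² = 75.
a = (36·4 − 7·13)/75 = 53/75; b = (31·13 − 7·36)/75 = 151/75.

a = 0.7067, b = 2.0133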